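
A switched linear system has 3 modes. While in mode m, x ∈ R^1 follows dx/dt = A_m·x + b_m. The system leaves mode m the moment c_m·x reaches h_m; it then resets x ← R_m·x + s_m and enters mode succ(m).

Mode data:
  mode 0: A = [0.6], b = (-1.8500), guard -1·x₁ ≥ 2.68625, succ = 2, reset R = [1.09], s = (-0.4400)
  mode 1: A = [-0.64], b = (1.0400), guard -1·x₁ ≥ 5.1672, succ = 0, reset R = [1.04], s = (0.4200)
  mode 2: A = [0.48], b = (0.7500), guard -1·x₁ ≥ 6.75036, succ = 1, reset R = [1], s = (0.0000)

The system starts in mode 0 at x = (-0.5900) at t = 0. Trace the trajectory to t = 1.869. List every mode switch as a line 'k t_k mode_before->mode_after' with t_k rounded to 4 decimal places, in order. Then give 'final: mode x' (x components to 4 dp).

Mode 0: guard c·x = 2.6862 hit at Δt = 0.7525 (t = 0.7525), x⁻ = (-2.6863) → reset → x⁺ = (-3.3680), jump to mode 2
Mode 2: flow for 1.1165 to horizon, guard not reached → x = (-4.6482)

1 0.7525 0->2
final: 2 -4.6482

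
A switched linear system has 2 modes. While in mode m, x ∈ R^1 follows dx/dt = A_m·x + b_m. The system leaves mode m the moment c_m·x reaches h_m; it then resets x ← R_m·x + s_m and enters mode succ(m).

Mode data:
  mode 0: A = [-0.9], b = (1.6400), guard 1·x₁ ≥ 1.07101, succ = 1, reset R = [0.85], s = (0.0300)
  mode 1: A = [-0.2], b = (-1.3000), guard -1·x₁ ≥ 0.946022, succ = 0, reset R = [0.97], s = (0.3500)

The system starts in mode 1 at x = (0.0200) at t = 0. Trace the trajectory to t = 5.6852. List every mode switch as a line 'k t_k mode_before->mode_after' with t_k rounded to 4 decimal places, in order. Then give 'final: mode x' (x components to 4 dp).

Mode 1: guard c·x = 0.9460 hit at Δt = 0.8018 (t = 0.8018), x⁻ = (-0.9460) → reset → x⁺ = (-0.5676), jump to mode 0
Mode 0: guard c·x = 1.0710 hit at Δt = 1.2859 (t = 2.0877), x⁻ = (1.0710) → reset → x⁺ = (0.9404), jump to mode 1
Mode 1: guard c·x = 0.9460 hit at Δt = 1.4620 (t = 3.5497), x⁻ = (-0.9460) → reset → x⁺ = (-0.5676), jump to mode 0
Mode 0: guard c·x = 1.0710 hit at Δt = 1.2859 (t = 4.8356), x⁻ = (1.0710) → reset → x⁺ = (0.9404), jump to mode 1
Mode 1: flow for 0.8496 to horizon, guard not reached → x = (-0.2223)

1 0.8018 1->0
2 2.0877 0->1
3 3.5497 1->0
4 4.8356 0->1
final: 1 -0.2223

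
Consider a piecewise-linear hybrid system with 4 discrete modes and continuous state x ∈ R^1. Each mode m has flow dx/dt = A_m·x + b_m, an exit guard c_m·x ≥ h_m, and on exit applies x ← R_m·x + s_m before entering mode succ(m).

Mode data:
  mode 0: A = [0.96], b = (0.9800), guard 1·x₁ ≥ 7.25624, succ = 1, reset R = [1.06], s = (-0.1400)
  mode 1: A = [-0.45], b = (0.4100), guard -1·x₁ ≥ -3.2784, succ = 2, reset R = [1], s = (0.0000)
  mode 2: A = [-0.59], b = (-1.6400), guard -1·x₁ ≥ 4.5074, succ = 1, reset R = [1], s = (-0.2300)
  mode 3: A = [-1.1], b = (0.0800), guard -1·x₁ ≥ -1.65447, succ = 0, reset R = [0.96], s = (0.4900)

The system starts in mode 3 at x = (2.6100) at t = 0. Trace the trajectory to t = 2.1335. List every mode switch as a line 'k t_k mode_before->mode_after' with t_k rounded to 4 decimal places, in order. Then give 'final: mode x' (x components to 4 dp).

Mode 3: guard c·x = -1.6545 hit at Δt = 0.4296 (t = 0.4296), x⁻ = (1.6545) → reset → x⁺ = (2.0783), jump to mode 0
Mode 0: guard c·x = 7.2562 hit at Δt = 1.0233 (t = 1.4529), x⁻ = (7.2562) → reset → x⁺ = (7.5516), jump to mode 1
Mode 1: flow for 0.6806 to horizon, guard not reached → x = (5.7998)

1 0.4296 3->0
2 1.4529 0->1
final: 1 5.7998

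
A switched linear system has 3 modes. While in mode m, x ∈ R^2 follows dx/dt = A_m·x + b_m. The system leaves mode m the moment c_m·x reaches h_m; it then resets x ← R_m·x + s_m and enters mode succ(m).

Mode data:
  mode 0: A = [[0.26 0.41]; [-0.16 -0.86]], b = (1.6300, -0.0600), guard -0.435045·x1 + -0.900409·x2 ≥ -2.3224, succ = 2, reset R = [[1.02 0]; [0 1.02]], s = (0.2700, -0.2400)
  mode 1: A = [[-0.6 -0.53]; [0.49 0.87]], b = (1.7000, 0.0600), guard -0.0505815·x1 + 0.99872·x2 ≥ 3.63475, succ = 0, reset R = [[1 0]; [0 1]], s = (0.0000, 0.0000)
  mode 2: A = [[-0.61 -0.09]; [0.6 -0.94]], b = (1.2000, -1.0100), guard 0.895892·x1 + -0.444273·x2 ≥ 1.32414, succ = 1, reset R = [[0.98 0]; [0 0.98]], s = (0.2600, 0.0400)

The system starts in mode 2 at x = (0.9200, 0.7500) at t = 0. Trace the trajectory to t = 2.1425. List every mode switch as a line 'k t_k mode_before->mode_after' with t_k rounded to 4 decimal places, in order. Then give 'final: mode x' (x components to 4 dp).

Mode 2: guard c·x = 1.3241 hit at Δt = 1.3658 (t = 1.3658), x⁻ = (1.4927, 0.0296) → reset → x⁺ = (1.7228, 0.0690), jump to mode 1
Mode 1: flow for 0.7767 to horizon, guard not reached → x = (1.9339, 1.2155)

1 1.3658 2->1
final: 1 1.9339 1.2155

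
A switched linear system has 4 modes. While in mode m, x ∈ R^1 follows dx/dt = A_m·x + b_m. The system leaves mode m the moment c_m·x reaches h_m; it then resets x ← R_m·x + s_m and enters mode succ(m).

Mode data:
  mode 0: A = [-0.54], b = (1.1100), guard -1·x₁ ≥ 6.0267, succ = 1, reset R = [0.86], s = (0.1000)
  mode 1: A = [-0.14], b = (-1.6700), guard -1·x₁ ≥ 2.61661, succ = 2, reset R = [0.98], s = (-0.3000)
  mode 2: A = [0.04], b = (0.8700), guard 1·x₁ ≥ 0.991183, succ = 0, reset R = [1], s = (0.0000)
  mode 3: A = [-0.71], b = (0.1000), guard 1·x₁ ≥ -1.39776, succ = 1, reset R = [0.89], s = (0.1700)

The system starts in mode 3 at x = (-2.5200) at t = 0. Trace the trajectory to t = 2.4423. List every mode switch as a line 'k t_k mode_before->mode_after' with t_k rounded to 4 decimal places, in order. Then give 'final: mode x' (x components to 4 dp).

1 0.7715 3->1
2 1.8664 1->2
final: 2 -2.4242

Mode 3: guard c·x = -1.3978 hit at Δt = 0.7715 (t = 0.7715), x⁻ = (-1.3978) → reset → x⁺ = (-1.0740), jump to mode 1
Mode 1: guard c·x = 2.6166 hit at Δt = 1.0949 (t = 1.8664), x⁻ = (-2.6166) → reset → x⁺ = (-2.8643), jump to mode 2
Mode 2: flow for 0.5759 to horizon, guard not reached → x = (-2.4242)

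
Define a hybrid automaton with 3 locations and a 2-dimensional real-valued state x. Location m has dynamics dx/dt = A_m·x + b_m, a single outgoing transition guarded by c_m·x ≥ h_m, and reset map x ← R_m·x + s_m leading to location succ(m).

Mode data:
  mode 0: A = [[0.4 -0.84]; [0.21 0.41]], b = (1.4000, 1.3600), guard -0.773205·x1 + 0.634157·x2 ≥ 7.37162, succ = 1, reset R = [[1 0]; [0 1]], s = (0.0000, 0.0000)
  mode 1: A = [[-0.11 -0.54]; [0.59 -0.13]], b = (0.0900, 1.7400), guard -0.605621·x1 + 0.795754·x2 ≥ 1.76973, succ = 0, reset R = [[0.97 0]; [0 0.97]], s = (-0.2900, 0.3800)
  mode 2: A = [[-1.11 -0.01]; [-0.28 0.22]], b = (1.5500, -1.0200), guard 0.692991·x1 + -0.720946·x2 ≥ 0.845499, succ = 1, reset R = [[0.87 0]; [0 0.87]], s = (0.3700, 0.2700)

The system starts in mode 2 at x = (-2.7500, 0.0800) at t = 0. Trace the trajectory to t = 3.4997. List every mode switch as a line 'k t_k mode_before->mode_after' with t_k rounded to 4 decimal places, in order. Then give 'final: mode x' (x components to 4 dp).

1 1.1808 2->1
2 2.6148 1->0
final: 0 -2.1596 4.8262

Mode 2: guard c·x = 0.8455 hit at Δt = 1.1808 (t = 1.1808), x⁻ = (0.2811, -0.9025) → reset → x⁺ = (0.6146, -0.5152), jump to mode 1
Mode 1: guard c·x = 1.7697 hit at Δt = 1.4340 (t = 2.6148), x⁻ = (-0.0457, 2.1892) → reset → x⁺ = (-0.3343, 2.5035), jump to mode 0
Mode 0: flow for 0.8849 to horizon, guard not reached → x = (-2.1596, 4.8262)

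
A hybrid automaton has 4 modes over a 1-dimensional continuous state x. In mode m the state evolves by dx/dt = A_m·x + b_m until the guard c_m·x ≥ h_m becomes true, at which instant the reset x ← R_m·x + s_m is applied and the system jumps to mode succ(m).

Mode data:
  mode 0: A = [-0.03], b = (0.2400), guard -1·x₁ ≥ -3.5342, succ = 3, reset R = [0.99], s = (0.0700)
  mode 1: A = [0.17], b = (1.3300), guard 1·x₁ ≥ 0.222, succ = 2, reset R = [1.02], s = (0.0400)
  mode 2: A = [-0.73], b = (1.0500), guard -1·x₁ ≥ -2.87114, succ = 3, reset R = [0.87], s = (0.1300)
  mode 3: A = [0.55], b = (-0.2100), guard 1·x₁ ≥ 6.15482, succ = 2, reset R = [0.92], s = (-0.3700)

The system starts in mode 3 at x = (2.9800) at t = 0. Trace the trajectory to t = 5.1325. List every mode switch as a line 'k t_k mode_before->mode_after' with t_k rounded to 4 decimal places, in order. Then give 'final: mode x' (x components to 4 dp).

Mode 3: guard c·x = 6.1548 hit at Δt = 1.4516 (t = 1.4516), x⁻ = (6.1548) → reset → x⁺ = (5.2924), jump to mode 2
Mode 2: guard c·x = -2.8711 hit at Δt = 1.3555 (t = 2.8071), x⁻ = (2.8711) → reset → x⁺ = (2.6279), jump to mode 3
Mode 3: guard c·x = 6.1548 hit at Δt = 1.7164 (t = 4.5235), x⁻ = (6.1548) → reset → x⁺ = (5.2924), jump to mode 2
Mode 2: flow for 0.6090 to horizon, guard not reached → x = (3.9092)

1 1.4516 3->2
2 2.8071 2->3
3 4.5235 3->2
final: 2 3.9092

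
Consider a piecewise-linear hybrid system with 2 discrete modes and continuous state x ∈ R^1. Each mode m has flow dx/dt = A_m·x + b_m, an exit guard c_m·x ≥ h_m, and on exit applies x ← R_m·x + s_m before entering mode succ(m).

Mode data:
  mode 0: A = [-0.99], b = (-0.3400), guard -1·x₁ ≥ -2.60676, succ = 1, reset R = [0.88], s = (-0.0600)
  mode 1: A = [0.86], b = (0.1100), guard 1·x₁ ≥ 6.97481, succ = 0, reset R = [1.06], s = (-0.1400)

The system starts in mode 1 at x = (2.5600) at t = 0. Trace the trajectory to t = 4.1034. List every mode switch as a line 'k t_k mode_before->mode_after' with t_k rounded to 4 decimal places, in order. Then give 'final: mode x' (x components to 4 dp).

1 1.1299 1->0
2 2.0853 0->1
3 3.3656 1->0
final: 0 3.3158

Mode 1: guard c·x = 6.9748 hit at Δt = 1.1299 (t = 1.1299), x⁻ = (6.9748) → reset → x⁺ = (7.2533), jump to mode 0
Mode 0: guard c·x = -2.6068 hit at Δt = 0.9554 (t = 2.0853), x⁻ = (2.6068) → reset → x⁺ = (2.2339), jump to mode 1
Mode 1: guard c·x = 6.9748 hit at Δt = 1.2803 (t = 3.3656), x⁻ = (6.9748) → reset → x⁺ = (7.2533), jump to mode 0
Mode 0: flow for 0.7378 to horizon, guard not reached → x = (3.3158)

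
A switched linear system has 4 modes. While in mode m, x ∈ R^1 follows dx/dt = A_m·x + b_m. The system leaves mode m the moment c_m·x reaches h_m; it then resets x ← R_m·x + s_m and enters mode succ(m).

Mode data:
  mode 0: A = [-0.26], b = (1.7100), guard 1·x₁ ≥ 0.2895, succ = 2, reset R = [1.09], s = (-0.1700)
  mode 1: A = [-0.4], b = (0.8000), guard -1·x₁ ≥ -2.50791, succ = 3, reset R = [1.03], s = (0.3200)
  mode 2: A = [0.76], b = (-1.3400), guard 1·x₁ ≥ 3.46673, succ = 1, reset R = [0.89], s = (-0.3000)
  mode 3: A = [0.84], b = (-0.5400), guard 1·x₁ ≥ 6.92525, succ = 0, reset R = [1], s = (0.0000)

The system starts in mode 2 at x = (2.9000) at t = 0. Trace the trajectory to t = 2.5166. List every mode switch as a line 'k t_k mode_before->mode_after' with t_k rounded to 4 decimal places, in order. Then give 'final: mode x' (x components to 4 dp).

Mode 2: guard c·x = 3.4667 hit at Δt = 0.5322 (t = 0.5322), x⁻ = (3.4667) → reset → x⁺ = (2.7854), jump to mode 1
Mode 1: guard c·x = -2.5079 hit at Δt = 1.0897 (t = 1.6219), x⁻ = (2.5079) → reset → x⁺ = (2.9031), jump to mode 3
Mode 3: flow for 0.8947 to horizon, guard not reached → x = (5.4353)

1 0.5322 2->1
2 1.6219 1->3
final: 3 5.4353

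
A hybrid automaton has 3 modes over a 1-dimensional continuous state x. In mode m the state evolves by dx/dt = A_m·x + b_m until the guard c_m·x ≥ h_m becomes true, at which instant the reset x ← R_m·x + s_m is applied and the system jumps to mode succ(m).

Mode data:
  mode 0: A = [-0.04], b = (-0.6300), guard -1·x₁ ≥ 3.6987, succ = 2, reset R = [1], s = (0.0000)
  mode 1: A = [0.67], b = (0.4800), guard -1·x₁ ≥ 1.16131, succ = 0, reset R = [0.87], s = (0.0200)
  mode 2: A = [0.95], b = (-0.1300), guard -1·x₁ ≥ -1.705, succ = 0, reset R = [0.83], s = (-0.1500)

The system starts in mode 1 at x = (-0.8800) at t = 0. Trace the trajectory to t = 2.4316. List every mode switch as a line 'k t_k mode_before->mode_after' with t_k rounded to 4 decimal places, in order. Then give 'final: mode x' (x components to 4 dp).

Mode 1: guard c·x = 1.1613 hit at Δt = 1.4933 (t = 1.4933), x⁻ = (-1.1613) → reset → x⁺ = (-0.9903), jump to mode 0
Mode 0: flow for 0.9383 to horizon, guard not reached → x = (-1.5340)

1 1.4933 1->0
final: 0 -1.5340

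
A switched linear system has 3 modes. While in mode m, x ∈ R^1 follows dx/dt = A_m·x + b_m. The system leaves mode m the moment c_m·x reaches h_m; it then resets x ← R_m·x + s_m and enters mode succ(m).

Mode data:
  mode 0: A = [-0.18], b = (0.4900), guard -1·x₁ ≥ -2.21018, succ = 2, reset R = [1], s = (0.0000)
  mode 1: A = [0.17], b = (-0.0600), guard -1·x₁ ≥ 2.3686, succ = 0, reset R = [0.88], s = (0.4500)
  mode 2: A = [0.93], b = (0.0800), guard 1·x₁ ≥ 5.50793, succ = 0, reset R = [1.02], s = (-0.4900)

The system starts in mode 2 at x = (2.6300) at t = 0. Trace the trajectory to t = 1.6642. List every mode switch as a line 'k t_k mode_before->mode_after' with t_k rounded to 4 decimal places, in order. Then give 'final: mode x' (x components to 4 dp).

Mode 2: guard c·x = 5.5079 hit at Δt = 0.7769 (t = 0.7769), x⁻ = (5.5079) → reset → x⁺ = (5.1281), jump to mode 0
Mode 0: flow for 0.8873 to horizon, guard not reached → x = (4.7730)

1 0.7769 2->0
final: 0 4.7730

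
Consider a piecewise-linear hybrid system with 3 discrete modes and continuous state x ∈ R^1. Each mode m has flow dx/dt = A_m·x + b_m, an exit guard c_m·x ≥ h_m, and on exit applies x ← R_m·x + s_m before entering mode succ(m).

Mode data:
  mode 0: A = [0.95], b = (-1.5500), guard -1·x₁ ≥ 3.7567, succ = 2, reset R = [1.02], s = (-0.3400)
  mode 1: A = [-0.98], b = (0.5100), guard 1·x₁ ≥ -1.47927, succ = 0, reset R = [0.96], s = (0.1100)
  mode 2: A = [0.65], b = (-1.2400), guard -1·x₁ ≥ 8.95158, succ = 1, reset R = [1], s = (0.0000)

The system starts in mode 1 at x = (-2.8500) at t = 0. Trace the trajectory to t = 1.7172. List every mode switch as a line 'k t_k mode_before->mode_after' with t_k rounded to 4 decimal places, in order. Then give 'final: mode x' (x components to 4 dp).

Mode 1: guard c·x = -1.4793 hit at Δt = 0.5327 (t = 0.5327), x⁻ = (-1.4793) → reset → x⁺ = (-1.3101), jump to mode 0
Mode 0: guard c·x = 3.7567 hit at Δt = 0.6371 (t = 1.1698), x⁻ = (-3.7567) → reset → x⁺ = (-4.1718), jump to mode 2
Mode 2: flow for 0.5474 to horizon, guard not reached → x = (-6.7698)

1 0.5327 1->0
2 1.1698 0->2
final: 2 -6.7698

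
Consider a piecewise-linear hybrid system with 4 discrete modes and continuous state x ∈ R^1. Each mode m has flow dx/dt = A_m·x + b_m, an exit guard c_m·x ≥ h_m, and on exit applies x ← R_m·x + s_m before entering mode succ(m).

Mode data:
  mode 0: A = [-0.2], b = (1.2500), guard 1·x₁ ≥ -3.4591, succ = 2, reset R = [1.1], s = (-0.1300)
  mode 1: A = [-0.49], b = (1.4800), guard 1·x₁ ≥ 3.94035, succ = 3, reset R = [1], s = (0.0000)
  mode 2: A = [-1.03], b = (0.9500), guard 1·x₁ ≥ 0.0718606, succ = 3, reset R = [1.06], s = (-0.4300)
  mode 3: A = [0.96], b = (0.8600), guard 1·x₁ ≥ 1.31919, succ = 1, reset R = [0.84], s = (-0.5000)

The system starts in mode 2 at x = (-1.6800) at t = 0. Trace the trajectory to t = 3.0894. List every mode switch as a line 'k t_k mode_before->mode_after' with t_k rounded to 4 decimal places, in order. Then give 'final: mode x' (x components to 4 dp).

Mode 2: guard c·x = 0.0719 hit at Δt = 1.0858 (t = 1.0858), x⁻ = (0.0719) → reset → x⁺ = (-0.3538), jump to mode 3
Mode 3: guard c·x = 1.3192 hit at Δt = 1.4664 (t = 2.5522), x⁻ = (1.3192) → reset → x⁺ = (0.6081), jump to mode 1
Mode 1: flow for 0.5372 to horizon, guard not reached → x = (1.1664)

1 1.0858 2->3
2 2.5522 3->1
final: 1 1.1664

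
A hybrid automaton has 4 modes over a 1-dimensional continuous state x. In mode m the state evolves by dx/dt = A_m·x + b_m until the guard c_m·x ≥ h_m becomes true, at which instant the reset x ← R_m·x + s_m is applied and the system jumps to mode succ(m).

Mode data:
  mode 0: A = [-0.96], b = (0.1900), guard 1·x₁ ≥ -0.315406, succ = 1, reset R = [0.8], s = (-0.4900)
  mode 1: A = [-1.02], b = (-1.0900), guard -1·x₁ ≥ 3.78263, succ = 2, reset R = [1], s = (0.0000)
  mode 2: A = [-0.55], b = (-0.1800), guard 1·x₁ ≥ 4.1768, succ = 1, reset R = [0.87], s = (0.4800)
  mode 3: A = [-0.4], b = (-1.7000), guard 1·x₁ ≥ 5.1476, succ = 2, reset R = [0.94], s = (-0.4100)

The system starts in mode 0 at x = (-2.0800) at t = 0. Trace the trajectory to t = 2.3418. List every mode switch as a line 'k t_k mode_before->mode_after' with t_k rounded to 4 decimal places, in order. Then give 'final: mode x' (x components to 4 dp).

Mode 0: guard c·x = -0.3154 hit at Δt = 1.5522 (t = 1.5522), x⁻ = (-0.3154) → reset → x⁺ = (-0.7423), jump to mode 1
Mode 1: flow for 0.7896 to horizon, guard not reached → x = (-0.9228)

1 1.5522 0->1
final: 1 -0.9228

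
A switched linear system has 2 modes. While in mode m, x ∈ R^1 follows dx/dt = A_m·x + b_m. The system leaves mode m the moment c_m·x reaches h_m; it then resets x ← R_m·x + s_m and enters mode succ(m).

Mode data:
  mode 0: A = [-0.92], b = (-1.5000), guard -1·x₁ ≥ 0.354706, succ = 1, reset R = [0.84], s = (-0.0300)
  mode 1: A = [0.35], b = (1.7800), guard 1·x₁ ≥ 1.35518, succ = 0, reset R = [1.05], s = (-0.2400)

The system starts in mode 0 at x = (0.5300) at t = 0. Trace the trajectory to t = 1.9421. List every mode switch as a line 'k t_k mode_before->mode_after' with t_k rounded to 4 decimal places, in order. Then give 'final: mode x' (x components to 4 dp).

1 0.5726 0->1
2 1.4380 1->0
final: 0 0.1389

Mode 0: guard c·x = 0.3547 hit at Δt = 0.5726 (t = 0.5726), x⁻ = (-0.3547) → reset → x⁺ = (-0.3280), jump to mode 1
Mode 1: guard c·x = 1.3552 hit at Δt = 0.8654 (t = 1.4380), x⁻ = (1.3552) → reset → x⁺ = (1.1829), jump to mode 0
Mode 0: flow for 0.5041 to horizon, guard not reached → x = (0.1389)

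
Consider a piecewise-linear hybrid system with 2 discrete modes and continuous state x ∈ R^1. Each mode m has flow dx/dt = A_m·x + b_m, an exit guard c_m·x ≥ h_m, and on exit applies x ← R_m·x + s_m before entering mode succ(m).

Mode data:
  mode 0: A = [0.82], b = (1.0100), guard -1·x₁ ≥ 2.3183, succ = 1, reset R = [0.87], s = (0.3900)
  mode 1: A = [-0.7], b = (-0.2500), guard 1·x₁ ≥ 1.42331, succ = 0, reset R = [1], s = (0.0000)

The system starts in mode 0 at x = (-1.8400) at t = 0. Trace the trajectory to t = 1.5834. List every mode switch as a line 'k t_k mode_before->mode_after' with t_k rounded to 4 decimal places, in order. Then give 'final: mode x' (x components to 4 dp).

Mode 0: guard c·x = 2.3183 hit at Δt = 0.7075 (t = 0.7075), x⁻ = (-2.3183) → reset → x⁺ = (-1.6269), jump to mode 1
Mode 1: flow for 0.8759 to horizon, guard not reached → x = (-1.0449)

1 0.7075 0->1
final: 1 -1.0449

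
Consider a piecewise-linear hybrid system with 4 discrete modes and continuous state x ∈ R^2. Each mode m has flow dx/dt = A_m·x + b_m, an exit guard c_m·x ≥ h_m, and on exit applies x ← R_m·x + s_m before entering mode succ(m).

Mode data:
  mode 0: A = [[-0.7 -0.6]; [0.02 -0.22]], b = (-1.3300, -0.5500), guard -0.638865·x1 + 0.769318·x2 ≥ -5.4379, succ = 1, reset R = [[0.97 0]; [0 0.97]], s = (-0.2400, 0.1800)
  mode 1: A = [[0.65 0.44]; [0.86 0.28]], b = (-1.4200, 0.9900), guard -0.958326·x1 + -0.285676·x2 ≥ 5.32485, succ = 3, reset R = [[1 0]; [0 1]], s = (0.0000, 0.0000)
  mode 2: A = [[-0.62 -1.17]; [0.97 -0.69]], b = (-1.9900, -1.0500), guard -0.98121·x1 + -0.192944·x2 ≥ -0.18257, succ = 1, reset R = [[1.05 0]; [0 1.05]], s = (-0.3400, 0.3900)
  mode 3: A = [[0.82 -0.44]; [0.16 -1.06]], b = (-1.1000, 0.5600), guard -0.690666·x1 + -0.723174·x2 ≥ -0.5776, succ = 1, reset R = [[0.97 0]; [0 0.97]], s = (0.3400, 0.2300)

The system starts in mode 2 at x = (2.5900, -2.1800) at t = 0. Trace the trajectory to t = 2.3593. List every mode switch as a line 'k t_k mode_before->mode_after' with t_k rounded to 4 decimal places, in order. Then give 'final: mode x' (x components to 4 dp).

Mode 2: guard c·x = -0.1826 hit at Δt = 1.3569 (t = 1.3569), x⁻ = (0.3188, -0.6752) → reset → x⁺ = (-0.0052, -0.3190), jump to mode 1
Mode 1: flow for 1.0024 to horizon, guard not reached → x = (-2.0846, -0.1646)

1 1.3569 2->1
final: 1 -2.0846 -0.1646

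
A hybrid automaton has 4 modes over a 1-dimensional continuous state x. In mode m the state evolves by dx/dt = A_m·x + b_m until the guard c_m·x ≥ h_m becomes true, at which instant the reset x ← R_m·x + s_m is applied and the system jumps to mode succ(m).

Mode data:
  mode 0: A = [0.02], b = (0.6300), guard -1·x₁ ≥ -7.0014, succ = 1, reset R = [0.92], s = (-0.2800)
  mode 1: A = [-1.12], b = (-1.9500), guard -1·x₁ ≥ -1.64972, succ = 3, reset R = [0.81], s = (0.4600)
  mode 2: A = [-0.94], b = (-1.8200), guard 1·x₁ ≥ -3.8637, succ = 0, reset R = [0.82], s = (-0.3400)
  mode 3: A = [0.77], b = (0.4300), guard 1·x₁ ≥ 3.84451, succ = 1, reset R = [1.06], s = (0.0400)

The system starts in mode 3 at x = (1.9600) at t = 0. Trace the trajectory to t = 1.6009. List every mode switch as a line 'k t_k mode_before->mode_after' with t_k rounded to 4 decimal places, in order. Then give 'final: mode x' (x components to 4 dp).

1 0.7255 3->1
2 1.2134 1->3
final: 3 2.6149

Mode 3: guard c·x = 3.8445 hit at Δt = 0.7255 (t = 0.7255), x⁻ = (3.8445) → reset → x⁺ = (4.1152), jump to mode 1
Mode 1: guard c·x = -1.6497 hit at Δt = 0.4879 (t = 1.2134), x⁻ = (1.6497) → reset → x⁺ = (1.7963), jump to mode 3
Mode 3: flow for 0.3875 to horizon, guard not reached → x = (2.6149)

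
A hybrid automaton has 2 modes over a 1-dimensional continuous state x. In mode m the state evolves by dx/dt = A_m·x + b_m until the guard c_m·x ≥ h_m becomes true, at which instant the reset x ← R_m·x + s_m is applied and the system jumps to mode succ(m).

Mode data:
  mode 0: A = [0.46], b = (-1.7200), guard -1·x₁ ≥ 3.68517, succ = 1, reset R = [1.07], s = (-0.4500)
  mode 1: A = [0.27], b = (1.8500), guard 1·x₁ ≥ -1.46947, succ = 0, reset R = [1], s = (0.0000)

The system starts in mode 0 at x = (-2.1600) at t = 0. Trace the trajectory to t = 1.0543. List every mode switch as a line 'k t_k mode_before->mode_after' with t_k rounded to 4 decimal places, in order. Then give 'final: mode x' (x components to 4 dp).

1 0.4999 0->1
final: 1 -3.9961

Mode 0: guard c·x = 3.6852 hit at Δt = 0.4999 (t = 0.4999), x⁻ = (-3.6852) → reset → x⁺ = (-4.3931), jump to mode 1
Mode 1: flow for 0.5544 to horizon, guard not reached → x = (-3.9961)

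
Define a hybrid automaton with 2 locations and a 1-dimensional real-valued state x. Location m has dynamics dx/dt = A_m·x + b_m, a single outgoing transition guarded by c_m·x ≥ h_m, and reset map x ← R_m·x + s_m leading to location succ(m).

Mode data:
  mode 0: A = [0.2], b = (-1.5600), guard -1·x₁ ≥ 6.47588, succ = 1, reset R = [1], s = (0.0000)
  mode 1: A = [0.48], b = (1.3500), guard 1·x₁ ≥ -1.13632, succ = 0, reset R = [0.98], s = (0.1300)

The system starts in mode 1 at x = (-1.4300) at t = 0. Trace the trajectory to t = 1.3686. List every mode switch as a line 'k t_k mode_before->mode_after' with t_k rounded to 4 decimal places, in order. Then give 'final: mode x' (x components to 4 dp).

1 0.4013 1->0
final: 0 -2.8584

Mode 1: guard c·x = -1.1363 hit at Δt = 0.4013 (t = 0.4013), x⁻ = (-1.1363) → reset → x⁺ = (-0.9836), jump to mode 0
Mode 0: flow for 0.9673 to horizon, guard not reached → x = (-2.8584)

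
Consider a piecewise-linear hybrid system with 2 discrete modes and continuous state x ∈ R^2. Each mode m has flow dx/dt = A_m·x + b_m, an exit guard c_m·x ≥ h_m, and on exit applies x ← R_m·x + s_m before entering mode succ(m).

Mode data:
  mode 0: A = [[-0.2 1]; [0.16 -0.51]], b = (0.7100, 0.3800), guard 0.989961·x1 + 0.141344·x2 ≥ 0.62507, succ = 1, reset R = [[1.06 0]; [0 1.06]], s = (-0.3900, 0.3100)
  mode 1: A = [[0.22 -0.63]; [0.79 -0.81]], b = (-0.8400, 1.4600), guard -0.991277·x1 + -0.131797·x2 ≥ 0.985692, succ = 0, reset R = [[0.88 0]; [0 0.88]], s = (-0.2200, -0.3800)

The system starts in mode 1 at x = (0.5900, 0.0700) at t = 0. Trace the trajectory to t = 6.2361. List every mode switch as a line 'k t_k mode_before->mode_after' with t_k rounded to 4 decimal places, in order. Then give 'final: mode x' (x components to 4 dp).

Mode 1: guard c·x = 0.9857 hit at Δt = 1.2712 (t = 1.2712), x⁻ = (-1.1254, 0.9853) → reset → x⁺ = (-1.2103, 0.4871), jump to mode 0
Mode 0: guard c·x = 0.6251 hit at Δt = 1.3729 (t = 2.6441), x⁻ = (0.5479, 0.5851) → reset → x⁺ = (0.1907, 0.9302), jump to mode 1
Mode 1: guard c·x = 0.9857 hit at Δt = 0.8167 (t = 3.4608), x⁻ = (-1.1414, 1.1061) → reset → x⁺ = (-1.2245, 0.5934), jump to mode 0
Mode 0: guard c·x = 0.6251 hit at Δt = 1.3000 (t = 4.7608), x⁻ = (0.5408, 0.6346) → reset → x⁺ = (0.1833, 0.9827), jump to mode 1
Mode 1: guard c·x = 0.9857 hit at Δt = 0.8025 (t = 5.5633), x⁻ = (-1.1444, 1.1288) → reset → x⁺ = (-1.2271, 0.6134), jump to mode 0
Mode 0: flow for 0.6728 to horizon, guard not reached → x = (-0.2537, 0.5878)

1 1.2712 1->0
2 2.6441 0->1
3 3.4608 1->0
4 4.7608 0->1
5 5.5633 1->0
final: 0 -0.2537 0.5878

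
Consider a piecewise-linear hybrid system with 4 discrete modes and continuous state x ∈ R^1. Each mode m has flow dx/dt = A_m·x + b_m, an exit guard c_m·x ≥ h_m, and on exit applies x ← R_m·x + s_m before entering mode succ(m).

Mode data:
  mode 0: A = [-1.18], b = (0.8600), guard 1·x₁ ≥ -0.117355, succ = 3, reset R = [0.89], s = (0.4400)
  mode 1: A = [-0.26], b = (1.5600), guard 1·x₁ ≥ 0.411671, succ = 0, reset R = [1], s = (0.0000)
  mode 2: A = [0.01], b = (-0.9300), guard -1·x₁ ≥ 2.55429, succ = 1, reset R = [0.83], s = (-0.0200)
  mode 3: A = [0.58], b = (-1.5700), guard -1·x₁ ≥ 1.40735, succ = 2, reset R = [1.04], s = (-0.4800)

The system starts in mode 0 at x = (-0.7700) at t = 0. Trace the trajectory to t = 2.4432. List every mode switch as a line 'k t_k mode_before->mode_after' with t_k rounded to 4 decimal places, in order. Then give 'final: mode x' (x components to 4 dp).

Mode 0: guard c·x = -0.1174 hit at Δt = 0.4845 (t = 0.4845), x⁻ = (-0.1174) → reset → x⁺ = (0.3356), jump to mode 3
Mode 3: guard c·x = 1.4074 hit at Δt = 0.9500 (t = 1.4345), x⁻ = (-1.4073) → reset → x⁺ = (-1.9436), jump to mode 2
Mode 2: guard c·x = 2.5543 hit at Δt = 0.6411 (t = 2.0756), x⁻ = (-2.5543) → reset → x⁺ = (-2.1401), jump to mode 1
Mode 1: flow for 0.3676 to horizon, guard not reached → x = (-1.3981)

1 0.4845 0->3
2 1.4345 3->2
3 2.0756 2->1
final: 1 -1.3981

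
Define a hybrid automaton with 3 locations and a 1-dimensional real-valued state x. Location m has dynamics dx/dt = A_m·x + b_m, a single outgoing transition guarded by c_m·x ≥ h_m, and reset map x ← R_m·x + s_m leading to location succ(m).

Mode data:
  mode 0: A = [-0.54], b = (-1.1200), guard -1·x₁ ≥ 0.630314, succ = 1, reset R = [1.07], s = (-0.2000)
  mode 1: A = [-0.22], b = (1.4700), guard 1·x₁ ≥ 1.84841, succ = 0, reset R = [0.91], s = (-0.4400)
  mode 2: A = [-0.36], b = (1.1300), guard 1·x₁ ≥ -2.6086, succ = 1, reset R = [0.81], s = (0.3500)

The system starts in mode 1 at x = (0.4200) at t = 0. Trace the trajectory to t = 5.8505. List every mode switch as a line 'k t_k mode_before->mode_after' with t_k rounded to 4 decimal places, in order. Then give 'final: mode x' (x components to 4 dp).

Mode 1: guard c·x = 1.8484 hit at Δt = 1.1769 (t = 1.1769), x⁻ = (1.8484) → reset → x⁺ = (1.2421), jump to mode 0
Mode 0: guard c·x = 0.6303 hit at Δt = 1.5399 (t = 2.7168), x⁻ = (-0.6303) → reset → x⁺ = (-0.8744), jump to mode 1
Mode 1: guard c·x = 1.8484 hit at Δt = 2.0310 (t = 4.7478), x⁻ = (1.8484) → reset → x⁺ = (1.2421), jump to mode 0
Mode 0: flow for 1.1027 to horizon, guard not reached → x = (-0.2458)

1 1.1769 1->0
2 2.7168 0->1
3 4.7478 1->0
final: 0 -0.2458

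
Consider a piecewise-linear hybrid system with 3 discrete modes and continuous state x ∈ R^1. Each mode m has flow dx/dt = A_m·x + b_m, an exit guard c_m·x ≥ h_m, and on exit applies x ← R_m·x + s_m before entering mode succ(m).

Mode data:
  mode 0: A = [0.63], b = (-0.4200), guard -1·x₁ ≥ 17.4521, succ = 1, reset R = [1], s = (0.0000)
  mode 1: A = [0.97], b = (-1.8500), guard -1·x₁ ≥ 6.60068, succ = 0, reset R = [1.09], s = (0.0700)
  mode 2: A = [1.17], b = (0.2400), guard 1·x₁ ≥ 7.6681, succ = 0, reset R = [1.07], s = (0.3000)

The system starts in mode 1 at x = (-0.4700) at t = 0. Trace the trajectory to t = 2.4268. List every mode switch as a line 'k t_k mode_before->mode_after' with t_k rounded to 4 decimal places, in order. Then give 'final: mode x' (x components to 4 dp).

Mode 1: guard c·x = 6.6007 hit at Δt = 1.3145 (t = 1.3145), x⁻ = (-6.6007) → reset → x⁺ = (-7.1247), jump to mode 0
Mode 0: flow for 1.1123 to horizon, guard not reached → x = (-15.0351)

1 1.3145 1->0
final: 0 -15.0351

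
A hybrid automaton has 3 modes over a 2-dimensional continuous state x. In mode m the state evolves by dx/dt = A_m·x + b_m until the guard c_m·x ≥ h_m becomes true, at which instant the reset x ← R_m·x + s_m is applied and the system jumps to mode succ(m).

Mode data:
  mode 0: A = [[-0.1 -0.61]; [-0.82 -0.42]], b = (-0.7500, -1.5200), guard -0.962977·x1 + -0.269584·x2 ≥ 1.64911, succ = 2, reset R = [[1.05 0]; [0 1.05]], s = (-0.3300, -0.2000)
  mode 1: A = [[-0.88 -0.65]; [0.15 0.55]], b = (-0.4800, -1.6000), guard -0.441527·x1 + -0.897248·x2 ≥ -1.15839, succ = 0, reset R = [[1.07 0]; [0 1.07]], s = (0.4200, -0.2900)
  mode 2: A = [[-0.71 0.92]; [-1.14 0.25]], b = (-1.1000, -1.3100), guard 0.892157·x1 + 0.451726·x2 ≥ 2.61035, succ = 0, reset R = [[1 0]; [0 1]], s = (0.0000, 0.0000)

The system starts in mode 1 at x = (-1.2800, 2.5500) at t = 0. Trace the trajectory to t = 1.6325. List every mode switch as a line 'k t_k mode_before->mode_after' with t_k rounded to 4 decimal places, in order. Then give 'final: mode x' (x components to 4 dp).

1 0.7414 1->0
2 1.1704 0->2
final: 2 -1.6008 2.3000

Mode 1: guard c·x = -1.1584 hit at Δt = 0.7414 (t = 0.7414), x⁻ = (-1.7598, 2.1570) → reset → x⁺ = (-1.4630, 2.0180), jump to mode 0
Mode 0: guard c·x = 1.6491 hit at Δt = 0.4290 (t = 1.1704), x⁻ = (-2.1834, 1.6821) → reset → x⁺ = (-2.6226, 1.5662), jump to mode 2
Mode 2: flow for 0.4621 to horizon, guard not reached → x = (-1.6008, 2.3000)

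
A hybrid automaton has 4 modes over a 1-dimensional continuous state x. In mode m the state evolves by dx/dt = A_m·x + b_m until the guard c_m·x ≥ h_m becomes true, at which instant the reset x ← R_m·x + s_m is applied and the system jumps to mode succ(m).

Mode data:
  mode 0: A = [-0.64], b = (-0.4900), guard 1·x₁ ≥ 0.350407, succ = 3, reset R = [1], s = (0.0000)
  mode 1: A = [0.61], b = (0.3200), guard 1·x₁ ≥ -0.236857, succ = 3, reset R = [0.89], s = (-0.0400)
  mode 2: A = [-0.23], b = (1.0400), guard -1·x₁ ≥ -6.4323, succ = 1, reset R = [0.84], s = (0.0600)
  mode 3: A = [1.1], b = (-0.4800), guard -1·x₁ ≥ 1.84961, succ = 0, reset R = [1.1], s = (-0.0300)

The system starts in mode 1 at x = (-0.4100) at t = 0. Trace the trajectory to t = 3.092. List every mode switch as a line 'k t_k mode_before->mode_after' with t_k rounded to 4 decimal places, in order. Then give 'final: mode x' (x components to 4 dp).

1 1.5093 1->3
2 2.6020 3->0
final: 0 -1.7149

Mode 1: guard c·x = -0.2369 hit at Δt = 1.5093 (t = 1.5093), x⁻ = (-0.2369) → reset → x⁺ = (-0.2508), jump to mode 3
Mode 3: guard c·x = 1.8496 hit at Δt = 1.0927 (t = 2.6020), x⁻ = (-1.8496) → reset → x⁺ = (-2.0646), jump to mode 0
Mode 0: flow for 0.4900 to horizon, guard not reached → x = (-1.7149)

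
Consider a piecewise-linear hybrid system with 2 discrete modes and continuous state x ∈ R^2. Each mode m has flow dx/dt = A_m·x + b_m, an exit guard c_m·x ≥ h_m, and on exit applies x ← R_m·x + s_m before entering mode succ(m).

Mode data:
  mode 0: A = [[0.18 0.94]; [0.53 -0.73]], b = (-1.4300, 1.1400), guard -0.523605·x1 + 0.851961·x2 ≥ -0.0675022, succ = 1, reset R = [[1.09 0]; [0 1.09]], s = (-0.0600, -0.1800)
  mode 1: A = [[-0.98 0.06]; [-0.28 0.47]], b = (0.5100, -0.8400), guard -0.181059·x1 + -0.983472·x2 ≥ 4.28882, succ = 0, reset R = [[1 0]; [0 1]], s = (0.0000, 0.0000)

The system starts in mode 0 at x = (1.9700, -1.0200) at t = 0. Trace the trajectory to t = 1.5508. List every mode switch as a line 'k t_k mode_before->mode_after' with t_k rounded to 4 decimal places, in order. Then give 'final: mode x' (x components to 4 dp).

1 0.7690 0->1
final: 1 0.7297 -0.4825

Mode 0: guard c·x = -0.0675 hit at Δt = 0.7690 (t = 0.7690), x⁻ = (0.9512, 0.5054) → reset → x⁺ = (0.9768, 0.3709), jump to mode 1
Mode 1: flow for 0.7818 to horizon, guard not reached → x = (0.7297, -0.4825)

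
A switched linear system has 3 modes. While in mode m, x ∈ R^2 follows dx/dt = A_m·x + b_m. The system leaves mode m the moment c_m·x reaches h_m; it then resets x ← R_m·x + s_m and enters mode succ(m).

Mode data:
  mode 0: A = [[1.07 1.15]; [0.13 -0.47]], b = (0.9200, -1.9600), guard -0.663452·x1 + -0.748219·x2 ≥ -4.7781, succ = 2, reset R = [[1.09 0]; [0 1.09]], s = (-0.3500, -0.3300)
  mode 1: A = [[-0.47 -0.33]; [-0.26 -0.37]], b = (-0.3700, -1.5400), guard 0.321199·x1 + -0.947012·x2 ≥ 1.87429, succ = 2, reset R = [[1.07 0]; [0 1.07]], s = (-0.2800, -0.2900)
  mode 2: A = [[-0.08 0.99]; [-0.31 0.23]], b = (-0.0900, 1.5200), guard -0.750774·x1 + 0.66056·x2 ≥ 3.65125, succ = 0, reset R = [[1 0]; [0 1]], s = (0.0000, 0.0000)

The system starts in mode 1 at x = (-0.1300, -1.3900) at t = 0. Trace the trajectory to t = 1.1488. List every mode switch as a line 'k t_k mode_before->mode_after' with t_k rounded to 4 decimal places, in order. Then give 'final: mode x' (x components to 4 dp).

Mode 1: guard c·x = 1.8743 hit at Δt = 0.6520 (t = 0.6520), x⁻ = (0.0129, -1.9748) → reset → x⁺ = (-0.2662, -2.4030), jump to mode 2
Mode 2: flow for 0.4968 to horizon, guard not reached → x = (-1.3122, -1.7620)

1 0.6520 1->2
final: 2 -1.3122 -1.7620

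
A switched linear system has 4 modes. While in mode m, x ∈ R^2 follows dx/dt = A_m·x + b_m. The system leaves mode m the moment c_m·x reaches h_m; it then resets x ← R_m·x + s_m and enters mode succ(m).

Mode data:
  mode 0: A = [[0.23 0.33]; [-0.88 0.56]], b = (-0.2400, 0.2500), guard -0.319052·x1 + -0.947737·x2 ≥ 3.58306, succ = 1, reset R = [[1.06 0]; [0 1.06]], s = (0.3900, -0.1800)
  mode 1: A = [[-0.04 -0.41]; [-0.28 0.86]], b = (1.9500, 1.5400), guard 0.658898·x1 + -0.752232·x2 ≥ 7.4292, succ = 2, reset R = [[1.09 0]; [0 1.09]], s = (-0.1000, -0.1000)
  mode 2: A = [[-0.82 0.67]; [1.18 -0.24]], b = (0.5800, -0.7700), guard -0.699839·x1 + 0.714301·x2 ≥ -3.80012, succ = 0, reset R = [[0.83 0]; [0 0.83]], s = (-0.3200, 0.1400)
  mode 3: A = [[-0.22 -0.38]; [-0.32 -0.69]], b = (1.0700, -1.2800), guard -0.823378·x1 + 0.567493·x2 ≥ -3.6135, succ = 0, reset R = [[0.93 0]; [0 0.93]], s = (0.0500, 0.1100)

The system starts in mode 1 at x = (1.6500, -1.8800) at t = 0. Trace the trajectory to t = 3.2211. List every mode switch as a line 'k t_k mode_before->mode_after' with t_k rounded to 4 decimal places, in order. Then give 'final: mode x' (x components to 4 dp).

1 1.4369 1->2
2 1.9989 2->0
3 2.8372 0->1
final: 1 3.8688 -6.4006

Mode 1: guard c·x = 7.4292 hit at Δt = 1.4369 (t = 1.4369), x⁻ = (5.9273, -4.6843) → reset → x⁺ = (6.3608, -5.2059), jump to mode 2
Mode 2: guard c·x = -3.8001 hit at Δt = 0.5620 (t = 1.9989), x⁻ = (3.2642, -2.1219) → reset → x⁺ = (2.3893, -1.6212), jump to mode 0
Mode 0: guard c·x = 3.5831 hit at Δt = 0.8383 (t = 2.8372), x⁻ = (1.7948, -4.3849) → reset → x⁺ = (2.2925, -4.8280), jump to mode 1
Mode 1: flow for 0.3839 to horizon, guard not reached → x = (3.8688, -6.4006)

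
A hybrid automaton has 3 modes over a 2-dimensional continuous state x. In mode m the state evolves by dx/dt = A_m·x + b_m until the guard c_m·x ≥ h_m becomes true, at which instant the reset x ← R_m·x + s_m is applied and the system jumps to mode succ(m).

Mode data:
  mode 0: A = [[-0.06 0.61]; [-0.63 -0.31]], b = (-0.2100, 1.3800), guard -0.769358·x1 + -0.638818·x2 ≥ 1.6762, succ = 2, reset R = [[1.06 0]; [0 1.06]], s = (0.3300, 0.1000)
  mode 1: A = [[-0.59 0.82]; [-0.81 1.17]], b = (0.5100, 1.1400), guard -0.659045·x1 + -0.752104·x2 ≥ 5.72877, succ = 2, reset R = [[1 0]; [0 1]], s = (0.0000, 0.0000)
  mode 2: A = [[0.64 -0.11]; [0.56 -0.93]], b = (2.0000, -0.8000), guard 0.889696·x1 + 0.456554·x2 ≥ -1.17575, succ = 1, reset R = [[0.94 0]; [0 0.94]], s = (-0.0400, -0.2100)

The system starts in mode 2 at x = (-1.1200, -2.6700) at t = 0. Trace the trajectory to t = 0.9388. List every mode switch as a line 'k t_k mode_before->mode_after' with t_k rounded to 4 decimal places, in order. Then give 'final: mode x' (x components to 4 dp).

1 0.4943 2->1
final: 1 -0.8055 -2.8525

Mode 2: guard c·x = -1.1758 hit at Δt = 0.4943 (t = 0.4943), x⁻ = (-0.2189, -2.1487) → reset → x⁺ = (-0.2458, -2.2298), jump to mode 1
Mode 1: flow for 0.4445 to horizon, guard not reached → x = (-0.8055, -2.8525)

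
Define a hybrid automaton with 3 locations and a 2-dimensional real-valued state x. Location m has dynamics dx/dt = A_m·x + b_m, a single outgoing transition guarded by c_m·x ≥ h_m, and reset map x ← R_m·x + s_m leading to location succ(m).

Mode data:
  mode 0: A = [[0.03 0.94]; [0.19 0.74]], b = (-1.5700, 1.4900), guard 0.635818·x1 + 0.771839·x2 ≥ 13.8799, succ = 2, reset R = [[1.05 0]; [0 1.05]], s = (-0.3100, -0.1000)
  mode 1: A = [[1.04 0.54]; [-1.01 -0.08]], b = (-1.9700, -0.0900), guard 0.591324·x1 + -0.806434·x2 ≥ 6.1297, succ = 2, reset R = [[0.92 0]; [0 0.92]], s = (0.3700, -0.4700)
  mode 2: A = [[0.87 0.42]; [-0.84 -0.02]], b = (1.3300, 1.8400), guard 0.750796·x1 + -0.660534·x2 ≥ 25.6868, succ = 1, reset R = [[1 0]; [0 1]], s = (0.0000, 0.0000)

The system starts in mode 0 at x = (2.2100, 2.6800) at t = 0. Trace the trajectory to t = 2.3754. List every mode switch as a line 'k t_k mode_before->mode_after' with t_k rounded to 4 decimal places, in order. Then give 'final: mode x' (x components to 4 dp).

1 1.2681 0->2
final: 2 29.2335 -2.3733

Mode 0: guard c·x = 13.8799 hit at Δt = 1.2681 (t = 1.2681), x⁻ = (7.8864, 11.4863) → reset → x⁺ = (7.9708, 11.9606), jump to mode 2
Mode 2: flow for 1.1073 to horizon, guard not reached → x = (29.2335, -2.3733)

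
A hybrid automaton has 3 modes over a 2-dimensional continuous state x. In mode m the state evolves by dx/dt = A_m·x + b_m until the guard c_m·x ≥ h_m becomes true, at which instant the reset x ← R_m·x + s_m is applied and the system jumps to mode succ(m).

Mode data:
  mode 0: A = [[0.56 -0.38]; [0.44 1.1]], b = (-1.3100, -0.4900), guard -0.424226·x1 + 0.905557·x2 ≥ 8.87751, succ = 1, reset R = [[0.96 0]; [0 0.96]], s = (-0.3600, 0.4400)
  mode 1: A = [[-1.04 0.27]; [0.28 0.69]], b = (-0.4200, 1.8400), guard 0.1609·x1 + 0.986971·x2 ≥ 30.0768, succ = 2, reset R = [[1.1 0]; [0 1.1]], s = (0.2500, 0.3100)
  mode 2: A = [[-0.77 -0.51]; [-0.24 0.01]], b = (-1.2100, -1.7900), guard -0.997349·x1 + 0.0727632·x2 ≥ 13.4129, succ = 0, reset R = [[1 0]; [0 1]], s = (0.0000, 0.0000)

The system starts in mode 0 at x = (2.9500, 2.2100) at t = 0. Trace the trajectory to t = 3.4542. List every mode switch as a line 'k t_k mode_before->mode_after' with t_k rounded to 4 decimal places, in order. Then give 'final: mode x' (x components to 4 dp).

1 1.2297 0->1
2 2.5639 1->2
final: 2 -9.3345 32.5781

Mode 0: guard c·x = 8.8775 hit at Δt = 1.2297 (t = 1.2297), x⁻ = (0.2568, 9.9237) → reset → x⁺ = (-0.1135, 9.9667), jump to mode 1
Mode 1: guard c·x = 30.0768 hit at Δt = 1.3342 (t = 2.5639), x⁻ = (3.6714, 29.8753) → reset → x⁺ = (4.2885, 33.1729), jump to mode 2
Mode 2: flow for 0.8903 to horizon, guard not reached → x = (-9.3345, 32.5781)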